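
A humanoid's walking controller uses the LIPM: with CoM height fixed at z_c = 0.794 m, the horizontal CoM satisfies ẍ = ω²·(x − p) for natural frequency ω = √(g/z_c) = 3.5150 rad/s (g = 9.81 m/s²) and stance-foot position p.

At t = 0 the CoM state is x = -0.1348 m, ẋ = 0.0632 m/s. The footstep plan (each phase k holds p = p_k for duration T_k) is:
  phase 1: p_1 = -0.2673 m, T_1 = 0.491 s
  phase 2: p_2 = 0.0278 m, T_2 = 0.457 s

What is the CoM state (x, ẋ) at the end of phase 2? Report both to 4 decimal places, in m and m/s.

phase 1: p=-0.2673, T=0.491, ωT=1.725865, cosh=2.897698, sinh=2.719679; start (x,ẋ)=(-0.134800, 0.063200) → end (x,ẋ)=(0.165545, 1.449791)
phase 2: p=0.0278, T=0.457, ωT=1.606355, cosh=2.592613, sinh=2.391996; start (x,ẋ)=(0.165545, 1.449791) → end (x,ẋ)=(1.371519, 4.916891)

x = 1.3715, ẋ = 4.9169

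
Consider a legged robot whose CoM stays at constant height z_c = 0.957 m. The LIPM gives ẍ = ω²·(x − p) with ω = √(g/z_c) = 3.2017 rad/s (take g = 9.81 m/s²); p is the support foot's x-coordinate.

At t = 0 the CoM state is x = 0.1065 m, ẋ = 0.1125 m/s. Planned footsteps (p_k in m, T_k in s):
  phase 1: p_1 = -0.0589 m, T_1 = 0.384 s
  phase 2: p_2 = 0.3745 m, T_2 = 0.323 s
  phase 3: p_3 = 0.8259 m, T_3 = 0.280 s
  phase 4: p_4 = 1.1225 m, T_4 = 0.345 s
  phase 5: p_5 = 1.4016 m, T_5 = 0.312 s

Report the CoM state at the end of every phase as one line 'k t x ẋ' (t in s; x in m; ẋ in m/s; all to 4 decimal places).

phase 1: p=-0.0589, T=0.384, ωT=1.229453, cosh=1.855905, sinh=1.563453; start (x,ẋ)=(0.106500, 0.112500) → end (x,ẋ)=(0.303003, 1.036733)
phase 2: p=0.3745, T=0.323, ωT=1.034149, cosh=1.584120, sinh=1.228592; start (x,ẋ)=(0.303003, 1.036733) → end (x,ẋ)=(0.659066, 1.361070)
phase 3: p=0.8259, T=0.280, ωT=0.896476, cosh=1.429478, sinh=1.021473; start (x,ẋ)=(0.659066, 1.361070) → end (x,ẋ)=(1.021652, 1.399998)
phase 4: p=1.1225, T=0.345, ωT=1.104586, cosh=1.674662, sinh=1.343314; start (x,ẋ)=(1.021652, 1.399998) → end (x,ẋ)=(1.541000, 1.910785)
phase 5: p=1.4016, T=0.312, ωT=0.998930, cosh=1.541825, sinh=1.173551; start (x,ẋ)=(1.541000, 1.910785) → end (x,ẋ)=(2.316910, 3.469872)

1 0.3840 0.3030 1.0367
2 0.7070 0.6591 1.3611
3 0.9870 1.0217 1.4000
4 1.3320 1.5410 1.9108
5 1.6440 2.3169 3.4699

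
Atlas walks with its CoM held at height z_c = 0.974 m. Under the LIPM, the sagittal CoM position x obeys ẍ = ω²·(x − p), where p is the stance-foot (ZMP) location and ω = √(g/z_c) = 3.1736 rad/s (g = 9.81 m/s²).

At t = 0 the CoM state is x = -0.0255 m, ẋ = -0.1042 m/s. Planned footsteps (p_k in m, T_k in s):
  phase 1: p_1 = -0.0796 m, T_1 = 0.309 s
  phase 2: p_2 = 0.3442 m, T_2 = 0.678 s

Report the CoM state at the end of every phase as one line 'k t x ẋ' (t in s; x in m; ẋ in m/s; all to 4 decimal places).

1 0.3090 -0.0349 0.0382
2 0.9870 -1.2570 -4.9371

phase 1: p=-0.0796, T=0.309, ωT=0.980642, cosh=1.520619, sinh=1.145549; start (x,ẋ)=(-0.025500, -0.104200) → end (x,ẋ)=(-0.034947, 0.038233)
phase 2: p=0.3442, T=0.678, ωT=2.151701, cosh=4.357879, sinh=4.241593; start (x,ẋ)=(-0.034947, 0.038233) → end (x,ẋ)=(-1.256977, -4.937125)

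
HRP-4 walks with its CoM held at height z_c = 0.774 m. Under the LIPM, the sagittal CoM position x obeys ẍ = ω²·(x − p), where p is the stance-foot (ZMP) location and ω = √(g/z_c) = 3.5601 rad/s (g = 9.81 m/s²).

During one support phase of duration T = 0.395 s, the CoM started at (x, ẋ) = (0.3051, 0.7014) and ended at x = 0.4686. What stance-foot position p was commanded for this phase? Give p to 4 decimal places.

p = 0.4894

ωT = 3.5601·0.395 = 1.406240; cosh(ωT) = 2.162822, sinh(ωT) = 1.917759
x(T) = p + (x₀−p)·cosh(ωT) + (ẋ₀/ω)·sinh(ωT) ⇒ p·(1 − cosh) = x(T) − x₀·cosh − (ẋ₀/ω)·sinh
numerator   = 0.4686 − (0.3051)·2.162822 − (0.7014/3.5601)·1.917759 = -0.569108
denominator = 1 − 2.162822 = -1.162822
p = -0.569108 / -1.162822 = 0.4894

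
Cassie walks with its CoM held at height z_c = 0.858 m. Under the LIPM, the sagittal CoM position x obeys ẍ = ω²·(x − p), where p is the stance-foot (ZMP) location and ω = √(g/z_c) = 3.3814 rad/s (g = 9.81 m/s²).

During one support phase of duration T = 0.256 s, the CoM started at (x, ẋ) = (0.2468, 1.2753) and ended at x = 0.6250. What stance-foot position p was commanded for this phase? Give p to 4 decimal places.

ωT = 3.3814·0.256 = 0.865638; cosh(ωT) = 1.398653, sinh(ωT) = 0.977870
x(T) = p + (x₀−p)·cosh(ωT) + (ẋ₀/ω)·sinh(ωT) ⇒ p·(1 − cosh) = x(T) − x₀·cosh − (ẋ₀/ω)·sinh
numerator   = 0.6250 − (0.2468)·1.398653 − (1.2753/3.3814)·0.977870 = -0.088993
denominator = 1 − 1.398653 = -0.398653
p = -0.088993 / -0.398653 = 0.2232

p = 0.2232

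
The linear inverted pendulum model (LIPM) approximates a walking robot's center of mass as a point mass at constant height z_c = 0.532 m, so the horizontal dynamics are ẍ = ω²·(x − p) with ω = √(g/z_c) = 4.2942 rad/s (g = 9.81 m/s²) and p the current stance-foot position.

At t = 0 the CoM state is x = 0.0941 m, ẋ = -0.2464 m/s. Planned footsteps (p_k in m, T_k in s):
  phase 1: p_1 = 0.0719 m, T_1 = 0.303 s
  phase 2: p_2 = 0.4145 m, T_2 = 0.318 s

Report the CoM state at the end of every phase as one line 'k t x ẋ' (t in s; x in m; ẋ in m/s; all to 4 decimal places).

phase 1: p=0.0719, T=0.303, ωT=1.301143, cosh=1.972856, sinh=1.700636; start (x,ẋ)=(0.094100, -0.246400) → end (x,ẋ)=(0.018115, -0.323988)
phase 2: p=0.4145, T=0.318, ωT=1.365556, cosh=2.086569, sinh=1.831330; start (x,ẋ)=(0.018115, -0.323988) → end (x,ẋ)=(-0.550754, -3.793231)

1 0.3030 0.0181 -0.3240
2 0.6210 -0.5508 -3.7932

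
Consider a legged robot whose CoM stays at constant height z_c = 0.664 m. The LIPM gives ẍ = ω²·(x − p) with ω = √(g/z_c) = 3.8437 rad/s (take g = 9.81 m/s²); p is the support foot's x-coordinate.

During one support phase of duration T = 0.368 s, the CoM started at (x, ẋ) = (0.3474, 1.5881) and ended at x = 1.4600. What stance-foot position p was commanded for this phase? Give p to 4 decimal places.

ωT = 3.8437·0.368 = 1.414482; cosh(ωT) = 2.178702, sinh(ωT) = 1.935651
x(T) = p + (x₀−p)·cosh(ωT) + (ẋ₀/ω)·sinh(ωT) ⇒ p·(1 − cosh) = x(T) − x₀·cosh − (ẋ₀/ω)·sinh
numerator   = 1.4600 − (0.3474)·2.178702 − (1.5881/3.8437)·1.935651 = -0.096633
denominator = 1 − 2.178702 = -1.178702
p = -0.096633 / -1.178702 = 0.0820

p = 0.0820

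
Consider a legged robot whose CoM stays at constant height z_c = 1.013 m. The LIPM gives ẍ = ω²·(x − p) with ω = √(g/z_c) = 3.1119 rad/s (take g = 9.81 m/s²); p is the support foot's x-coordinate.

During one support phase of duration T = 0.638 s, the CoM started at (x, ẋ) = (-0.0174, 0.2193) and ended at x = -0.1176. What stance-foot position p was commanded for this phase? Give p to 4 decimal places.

ωT = 3.1119·0.638 = 1.985392; cosh(ωT) = 3.709615, sinh(ωT) = 3.572288
x(T) = p + (x₀−p)·cosh(ωT) + (ẋ₀/ω)·sinh(ωT) ⇒ p·(1 − cosh) = x(T) − x₀·cosh − (ẋ₀/ω)·sinh
numerator   = -0.1176 − (-0.0174)·3.709615 − (0.2193/3.1119)·3.572288 = -0.304797
denominator = 1 − 3.709615 = -2.709615
p = -0.304797 / -2.709615 = 0.1125

p = 0.1125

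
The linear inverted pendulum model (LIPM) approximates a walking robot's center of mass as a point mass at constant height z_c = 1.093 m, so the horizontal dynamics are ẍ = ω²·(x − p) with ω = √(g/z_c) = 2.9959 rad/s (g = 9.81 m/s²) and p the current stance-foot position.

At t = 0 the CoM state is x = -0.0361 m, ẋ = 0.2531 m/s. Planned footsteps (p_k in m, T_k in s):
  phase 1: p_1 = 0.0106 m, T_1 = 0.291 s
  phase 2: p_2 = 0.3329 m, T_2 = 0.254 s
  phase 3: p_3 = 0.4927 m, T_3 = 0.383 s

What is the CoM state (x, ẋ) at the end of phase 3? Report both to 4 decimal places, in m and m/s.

x = -0.5943, ẋ = -2.9369

phase 1: p=0.0106, T=0.291, ωT=0.871807, cosh=1.404711, sinh=0.986516; start (x,ẋ)=(-0.036100, 0.253100) → end (x,ẋ)=(0.028343, 0.217510)
phase 2: p=0.3329, T=0.254, ωT=0.760959, cosh=1.303773, sinh=0.836554; start (x,ẋ)=(0.028343, 0.217510) → end (x,ẋ)=(-0.003437, -0.479707)
phase 3: p=0.4927, T=0.383, ωT=1.147430, cosh=1.733769, sinh=1.416317; start (x,ẋ)=(-0.003437, -0.479707) → end (x,ẋ)=(-0.594269, -2.936882)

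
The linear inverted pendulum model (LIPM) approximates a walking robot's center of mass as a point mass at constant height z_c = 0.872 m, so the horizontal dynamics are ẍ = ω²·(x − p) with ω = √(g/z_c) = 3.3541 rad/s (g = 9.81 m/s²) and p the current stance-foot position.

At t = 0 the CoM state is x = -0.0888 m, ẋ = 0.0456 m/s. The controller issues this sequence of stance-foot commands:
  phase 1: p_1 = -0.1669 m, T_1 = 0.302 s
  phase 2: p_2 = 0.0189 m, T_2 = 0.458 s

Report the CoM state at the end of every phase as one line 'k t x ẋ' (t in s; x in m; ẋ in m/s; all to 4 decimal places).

phase 1: p=-0.1669, T=0.302, ωT=1.012938, cosh=1.558415, sinh=1.195265; start (x,ẋ)=(-0.088800, 0.045600) → end (x,ẋ)=(-0.028938, 0.384170)
phase 2: p=0.0189, T=0.458, ωT=1.536178, cosh=2.430999, sinh=2.215797; start (x,ẋ)=(-0.028938, 0.384170) → end (x,ẋ)=(0.156398, 0.578385)

1 0.3020 -0.0289 0.3842
2 0.7600 0.1564 0.5784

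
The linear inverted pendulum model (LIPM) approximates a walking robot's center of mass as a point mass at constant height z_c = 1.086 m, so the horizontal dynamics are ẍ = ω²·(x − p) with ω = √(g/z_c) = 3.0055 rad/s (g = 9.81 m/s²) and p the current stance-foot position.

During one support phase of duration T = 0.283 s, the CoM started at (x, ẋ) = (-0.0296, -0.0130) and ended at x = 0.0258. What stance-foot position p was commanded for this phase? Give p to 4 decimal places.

ωT = 3.0055·0.283 = 0.850556; cosh(ωT) = 1.384063, sinh(ωT) = 0.956886
x(T) = p + (x₀−p)·cosh(ωT) + (ẋ₀/ω)·sinh(ωT) ⇒ p·(1 − cosh) = x(T) − x₀·cosh − (ẋ₀/ω)·sinh
numerator   = 0.0258 − (-0.0296)·1.384063 − (-0.0130/3.0055)·0.956886 = 0.070907
denominator = 1 − 1.384063 = -0.384063
p = 0.070907 / -0.384063 = -0.1846

p = -0.1846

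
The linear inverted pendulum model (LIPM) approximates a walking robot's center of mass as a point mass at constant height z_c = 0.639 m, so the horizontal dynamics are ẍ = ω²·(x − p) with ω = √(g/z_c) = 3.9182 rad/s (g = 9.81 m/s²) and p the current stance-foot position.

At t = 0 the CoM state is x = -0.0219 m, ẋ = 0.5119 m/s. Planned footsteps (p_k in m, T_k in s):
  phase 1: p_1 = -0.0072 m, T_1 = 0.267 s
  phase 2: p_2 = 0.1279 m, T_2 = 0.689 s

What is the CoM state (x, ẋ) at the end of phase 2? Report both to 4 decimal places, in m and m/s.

phase 1: p=-0.0072, T=0.267, ωT=1.046159, cosh=1.598991, sinh=1.247706; start (x,ẋ)=(-0.021900, 0.511900) → end (x,ẋ)=(0.132304, 0.746659)
phase 2: p=0.1279, T=0.689, ωT=2.699640, cosh=7.470801, sinh=7.403572; start (x,ẋ)=(0.132304, 0.746659) → end (x,ẋ)=(1.571635, 5.705880)

x = 1.5716, ẋ = 5.7059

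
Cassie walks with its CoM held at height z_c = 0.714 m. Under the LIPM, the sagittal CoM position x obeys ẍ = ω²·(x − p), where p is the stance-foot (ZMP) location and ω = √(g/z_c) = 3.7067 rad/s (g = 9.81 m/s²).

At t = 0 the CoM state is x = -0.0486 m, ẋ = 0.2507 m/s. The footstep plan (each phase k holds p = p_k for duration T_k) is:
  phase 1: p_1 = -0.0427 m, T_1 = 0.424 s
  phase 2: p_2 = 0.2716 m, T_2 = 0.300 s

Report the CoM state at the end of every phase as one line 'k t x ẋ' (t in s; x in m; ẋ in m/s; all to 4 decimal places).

1 0.4240 0.0983 0.5792
2 0.7240 0.1914 0.1047

phase 1: p=-0.0427, T=0.424, ωT=1.571641, cosh=2.511123, sinh=2.303419; start (x,ẋ)=(-0.048600, 0.250700) → end (x,ẋ)=(0.098274, 0.579164)
phase 2: p=0.2716, T=0.300, ωT=1.112010, cosh=1.684680, sinh=1.355783; start (x,ẋ)=(0.098274, 0.579164) → end (x,ẋ)=(0.191440, 0.104662)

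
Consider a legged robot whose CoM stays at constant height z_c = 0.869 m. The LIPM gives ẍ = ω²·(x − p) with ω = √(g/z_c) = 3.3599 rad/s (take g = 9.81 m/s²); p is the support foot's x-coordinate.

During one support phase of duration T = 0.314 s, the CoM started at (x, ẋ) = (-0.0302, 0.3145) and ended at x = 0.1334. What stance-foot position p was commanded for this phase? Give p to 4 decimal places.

ωT = 3.3599·0.314 = 1.055009; cosh(ωT) = 1.610095, sinh(ωT) = 1.261905
x(T) = p + (x₀−p)·cosh(ωT) + (ẋ₀/ω)·sinh(ωT) ⇒ p·(1 − cosh) = x(T) − x₀·cosh − (ẋ₀/ω)·sinh
numerator   = 0.1334 − (-0.0302)·1.610095 − (0.3145/3.3599)·1.261905 = 0.063906
denominator = 1 − 1.610095 = -0.610095
p = 0.063906 / -0.610095 = -0.1047

p = -0.1047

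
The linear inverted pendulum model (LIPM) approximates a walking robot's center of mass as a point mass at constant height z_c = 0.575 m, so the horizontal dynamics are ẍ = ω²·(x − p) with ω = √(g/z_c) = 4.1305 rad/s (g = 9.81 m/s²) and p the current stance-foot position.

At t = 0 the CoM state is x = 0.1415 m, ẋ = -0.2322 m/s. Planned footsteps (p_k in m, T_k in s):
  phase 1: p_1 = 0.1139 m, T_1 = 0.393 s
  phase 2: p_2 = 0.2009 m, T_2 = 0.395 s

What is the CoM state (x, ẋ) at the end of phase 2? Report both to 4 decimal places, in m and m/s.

x = -0.3992, ẋ = -2.4216

phase 1: p=0.1139, T=0.393, ωT=1.623286, cosh=2.633487, sinh=2.436238; start (x,ẋ)=(0.141500, -0.232200) → end (x,ẋ)=(0.049629, -0.333760)
phase 2: p=0.2009, T=0.395, ωT=1.631547, cosh=2.653703, sinh=2.458076; start (x,ẋ)=(0.049629, -0.333760) → end (x,ẋ)=(-0.399151, -2.421569)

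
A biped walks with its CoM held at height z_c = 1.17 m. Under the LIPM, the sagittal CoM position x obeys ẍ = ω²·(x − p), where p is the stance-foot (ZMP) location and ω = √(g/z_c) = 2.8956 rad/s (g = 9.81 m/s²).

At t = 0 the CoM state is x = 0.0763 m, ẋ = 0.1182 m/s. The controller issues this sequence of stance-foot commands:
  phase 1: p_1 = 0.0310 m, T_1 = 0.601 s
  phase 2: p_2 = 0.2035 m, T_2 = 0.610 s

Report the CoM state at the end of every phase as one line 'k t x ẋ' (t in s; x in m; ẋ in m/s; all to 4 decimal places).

phase 1: p=0.0310, T=0.601, ωT=1.740256, cosh=2.937138, sinh=2.761662; start (x,ẋ)=(0.076300, 0.118200) → end (x,ẋ)=(0.276785, 0.709419)
phase 2: p=0.2035, T=0.610, ωT=1.766316, cosh=3.010113, sinh=2.839152; start (x,ẋ)=(0.276785, 0.709419) → end (x,ẋ)=(1.119685, 2.737910)

1 0.6010 0.2768 0.7094
2 1.2110 1.1197 2.7379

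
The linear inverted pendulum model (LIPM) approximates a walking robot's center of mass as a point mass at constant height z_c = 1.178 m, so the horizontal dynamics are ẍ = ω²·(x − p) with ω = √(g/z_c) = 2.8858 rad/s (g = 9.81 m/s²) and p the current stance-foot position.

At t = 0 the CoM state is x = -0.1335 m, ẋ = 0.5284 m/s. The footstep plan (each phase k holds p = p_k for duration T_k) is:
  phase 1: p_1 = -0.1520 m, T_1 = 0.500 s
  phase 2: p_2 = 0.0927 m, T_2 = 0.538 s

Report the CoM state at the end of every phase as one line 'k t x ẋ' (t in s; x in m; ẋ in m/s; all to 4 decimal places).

1 0.5000 0.2552 1.2874
2 1.0380 1.5002 4.2351

phase 1: p=-0.1520, T=0.500, ωT=1.442900, cosh=2.234598, sinh=1.998356; start (x,ẋ)=(-0.133500, 0.528400) → end (x,ẋ)=(0.255246, 1.287448)
phase 2: p=0.0927, T=0.538, ωT=1.552560, cosh=2.467627, sinh=2.255922; start (x,ẋ)=(0.255246, 1.287448) → end (x,ẋ)=(1.500242, 4.235139)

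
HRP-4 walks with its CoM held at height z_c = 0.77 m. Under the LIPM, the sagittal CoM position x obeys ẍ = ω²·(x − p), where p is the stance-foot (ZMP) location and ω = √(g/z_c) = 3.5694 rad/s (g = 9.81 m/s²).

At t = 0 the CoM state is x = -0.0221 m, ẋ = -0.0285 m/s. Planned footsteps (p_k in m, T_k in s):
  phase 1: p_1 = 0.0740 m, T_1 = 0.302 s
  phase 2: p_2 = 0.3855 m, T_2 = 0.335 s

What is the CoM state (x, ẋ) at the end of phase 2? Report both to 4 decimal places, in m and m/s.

x = -0.6867, ẋ = -3.4583

phase 1: p=0.0740, T=0.302, ωT=1.077959, cosh=1.639482, sinh=1.299193; start (x,ẋ)=(-0.022100, -0.028500) → end (x,ẋ)=(-0.093928, -0.492373)
phase 2: p=0.3855, T=0.335, ωT=1.195749, cosh=1.804255, sinh=1.501778; start (x,ẋ)=(-0.093928, -0.492373) → end (x,ẋ)=(-0.686670, -3.458314)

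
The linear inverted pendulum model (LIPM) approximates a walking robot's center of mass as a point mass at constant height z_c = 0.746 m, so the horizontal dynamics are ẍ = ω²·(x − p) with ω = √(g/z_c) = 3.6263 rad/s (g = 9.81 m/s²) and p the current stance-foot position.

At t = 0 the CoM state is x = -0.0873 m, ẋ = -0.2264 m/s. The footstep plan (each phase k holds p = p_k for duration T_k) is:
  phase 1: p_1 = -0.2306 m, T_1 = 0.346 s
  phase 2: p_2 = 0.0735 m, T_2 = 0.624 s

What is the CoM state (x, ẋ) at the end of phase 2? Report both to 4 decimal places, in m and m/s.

x = -0.0378, ẋ = -0.3112

phase 1: p=-0.2306, T=0.346, ωT=1.254700, cosh=1.895973, sinh=1.610812; start (x,ẋ)=(-0.087300, -0.226400) → end (x,ẋ)=(-0.059474, 0.407808)
phase 2: p=0.0735, T=0.624, ωT=2.262811, cosh=4.857062, sinh=4.753005; start (x,ẋ)=(-0.059474, 0.407808) → end (x,ẋ)=(-0.037850, -0.311175)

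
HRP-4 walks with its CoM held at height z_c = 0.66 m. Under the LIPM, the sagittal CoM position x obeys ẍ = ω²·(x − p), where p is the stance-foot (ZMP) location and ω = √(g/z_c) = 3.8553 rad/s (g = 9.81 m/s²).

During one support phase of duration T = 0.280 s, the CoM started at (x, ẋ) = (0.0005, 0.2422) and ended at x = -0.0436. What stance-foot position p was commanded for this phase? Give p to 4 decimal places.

p = 0.1967

ωT = 3.8553·0.280 = 1.079484; cosh(ωT) = 1.641466, sinh(ωT) = 1.301695
x(T) = p + (x₀−p)·cosh(ωT) + (ẋ₀/ω)·sinh(ωT) ⇒ p·(1 − cosh) = x(T) − x₀·cosh − (ẋ₀/ω)·sinh
numerator   = -0.0436 − (0.0005)·1.641466 − (0.2422/3.8553)·1.301695 = -0.126197
denominator = 1 − 1.641466 = -0.641466
p = -0.126197 / -0.641466 = 0.1967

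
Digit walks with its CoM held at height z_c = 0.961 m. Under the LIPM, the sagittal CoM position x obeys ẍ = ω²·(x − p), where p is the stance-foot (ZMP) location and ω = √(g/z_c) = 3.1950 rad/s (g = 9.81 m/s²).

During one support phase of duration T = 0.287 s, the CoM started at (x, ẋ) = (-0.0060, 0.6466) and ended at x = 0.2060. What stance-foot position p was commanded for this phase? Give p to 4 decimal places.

ωT = 3.1950·0.287 = 0.916965; cosh(ωT) = 1.450708, sinh(ωT) = 1.050978
x(T) = p + (x₀−p)·cosh(ωT) + (ẋ₀/ω)·sinh(ωT) ⇒ p·(1 − cosh) = x(T) − x₀·cosh − (ẋ₀/ω)·sinh
numerator   = 0.2060 − (-0.0060)·1.450708 − (0.6466/3.1950)·1.050978 = 0.002009
denominator = 1 − 1.450708 = -0.450708
p = 0.002009 / -0.450708 = -0.0045

p = -0.0045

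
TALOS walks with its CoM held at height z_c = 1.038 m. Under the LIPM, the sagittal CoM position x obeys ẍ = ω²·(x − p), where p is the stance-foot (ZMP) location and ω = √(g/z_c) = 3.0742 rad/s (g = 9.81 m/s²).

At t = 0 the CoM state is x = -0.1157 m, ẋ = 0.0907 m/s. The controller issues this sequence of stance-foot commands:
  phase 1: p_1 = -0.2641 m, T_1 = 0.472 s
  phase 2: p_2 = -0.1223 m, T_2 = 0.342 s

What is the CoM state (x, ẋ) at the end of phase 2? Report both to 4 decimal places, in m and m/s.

phase 1: p=-0.2641, T=0.472, ωT=1.451022, cosh=2.250903, sinh=2.016572; start (x,ẋ)=(-0.115700, 0.090700) → end (x,ẋ)=(0.129430, 1.124140)
phase 2: p=-0.1223, T=0.342, ωT=1.051376, cosh=1.605522, sinh=1.256065; start (x,ẋ)=(0.129430, 1.124140) → end (x,ẋ)=(0.741163, 2.776861)

x = 0.7412, ẋ = 2.7769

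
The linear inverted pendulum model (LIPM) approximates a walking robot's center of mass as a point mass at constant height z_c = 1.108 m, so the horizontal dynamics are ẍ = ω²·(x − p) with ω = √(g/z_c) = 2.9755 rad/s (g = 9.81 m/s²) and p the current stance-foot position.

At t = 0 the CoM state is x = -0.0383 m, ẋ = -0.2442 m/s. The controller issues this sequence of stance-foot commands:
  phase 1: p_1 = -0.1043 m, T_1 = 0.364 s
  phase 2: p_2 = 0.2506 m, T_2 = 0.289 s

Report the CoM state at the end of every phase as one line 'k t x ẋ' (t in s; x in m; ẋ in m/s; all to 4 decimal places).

phase 1: p=-0.1043, T=0.364, ωT=1.083082, cosh=1.646160, sinh=1.307609; start (x,ẋ)=(-0.038300, -0.244200) → end (x,ẋ)=(-0.102969, -0.145200)
phase 2: p=0.2506, T=0.289, ωT=0.859919, cosh=1.393083, sinh=0.969887; start (x,ẋ)=(-0.102969, -0.145200) → end (x,ẋ)=(-0.289280, -1.222641)

1 0.3640 -0.1030 -0.1452
2 0.6530 -0.2893 -1.2226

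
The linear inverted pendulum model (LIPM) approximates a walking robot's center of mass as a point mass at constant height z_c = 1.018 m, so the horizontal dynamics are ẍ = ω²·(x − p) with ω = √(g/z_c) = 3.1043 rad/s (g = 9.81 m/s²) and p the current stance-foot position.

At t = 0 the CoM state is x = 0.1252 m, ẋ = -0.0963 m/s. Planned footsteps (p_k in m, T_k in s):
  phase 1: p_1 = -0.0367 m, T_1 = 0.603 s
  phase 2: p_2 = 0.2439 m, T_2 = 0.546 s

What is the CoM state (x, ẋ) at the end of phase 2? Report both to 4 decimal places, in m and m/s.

x = 1.7736, ẋ = 4.8916

phase 1: p=-0.0367, T=0.603, ωT=1.871893, cosh=3.327211, sinh=3.173379; start (x,ẋ)=(0.125200, -0.096300) → end (x,ẋ)=(0.403533, 1.274486)
phase 2: p=0.2439, T=0.546, ωT=1.694948, cosh=2.814985, sinh=2.631376; start (x,ẋ)=(0.403533, 1.274486) → end (x,ẋ)=(1.773588, 4.891630)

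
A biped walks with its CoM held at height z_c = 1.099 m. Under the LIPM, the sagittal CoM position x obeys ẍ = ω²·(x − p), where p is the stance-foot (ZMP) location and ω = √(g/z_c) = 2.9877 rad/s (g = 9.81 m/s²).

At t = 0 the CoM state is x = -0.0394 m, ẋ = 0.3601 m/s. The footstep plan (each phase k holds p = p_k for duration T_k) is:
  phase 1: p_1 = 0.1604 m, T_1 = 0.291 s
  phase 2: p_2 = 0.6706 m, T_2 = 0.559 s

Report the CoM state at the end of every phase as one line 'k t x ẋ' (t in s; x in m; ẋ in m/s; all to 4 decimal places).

phase 1: p=0.1604, T=0.291, ωT=0.869421, cosh=1.402361, sinh=0.983167; start (x,ẋ)=(-0.039400, 0.360100) → end (x,ẋ)=(-0.001293, -0.081904)
phase 2: p=0.6706, T=0.559, ωT=1.670124, cosh=2.750526, sinh=2.562302; start (x,ẋ)=(-0.001293, -0.081904) → end (x,ẋ)=(-1.247702, -5.368883)

1 0.2910 -0.0013 -0.0819
2 0.8500 -1.2477 -5.3689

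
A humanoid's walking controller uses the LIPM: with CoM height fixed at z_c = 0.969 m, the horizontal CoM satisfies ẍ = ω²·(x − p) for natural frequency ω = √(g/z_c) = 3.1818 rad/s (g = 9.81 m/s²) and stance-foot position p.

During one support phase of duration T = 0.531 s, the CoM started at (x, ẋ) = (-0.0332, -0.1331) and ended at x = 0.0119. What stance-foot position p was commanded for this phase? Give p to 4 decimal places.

p = -0.1190

ωT = 3.1818·0.531 = 1.689536; cosh(ωT) = 2.800785, sinh(ωT) = 2.616180
x(T) = p + (x₀−p)·cosh(ωT) + (ẋ₀/ω)·sinh(ωT) ⇒ p·(1 − cosh) = x(T) − x₀·cosh − (ẋ₀/ω)·sinh
numerator   = 0.0119 − (-0.0332)·2.800785 − (-0.1331/3.1818)·2.616180 = 0.214325
denominator = 1 − 2.800785 = -1.800785
p = 0.214325 / -1.800785 = -0.1190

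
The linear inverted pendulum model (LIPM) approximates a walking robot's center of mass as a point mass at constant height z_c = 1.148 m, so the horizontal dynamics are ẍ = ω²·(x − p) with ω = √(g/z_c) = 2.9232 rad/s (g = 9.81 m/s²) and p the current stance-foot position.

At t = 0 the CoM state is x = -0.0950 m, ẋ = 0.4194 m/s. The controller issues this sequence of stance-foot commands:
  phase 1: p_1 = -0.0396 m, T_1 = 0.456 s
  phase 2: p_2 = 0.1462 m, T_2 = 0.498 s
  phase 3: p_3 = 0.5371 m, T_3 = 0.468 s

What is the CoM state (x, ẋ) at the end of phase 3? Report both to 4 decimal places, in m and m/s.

x = 0.9605, ẋ = 1.5700

phase 1: p=-0.0396, T=0.456, ωT=1.332979, cosh=2.028008, sinh=1.764317; start (x,ẋ)=(-0.095000, 0.419400) → end (x,ẋ)=(0.101180, 0.564824)
phase 2: p=0.1462, T=0.498, ωT=1.455754, cosh=2.260469, sinh=2.027244; start (x,ẋ)=(0.101180, 0.564824) → end (x,ẋ)=(0.436140, 1.009976)
phase 3: p=0.5371, T=0.468, ωT=1.368058, cosh=2.091158, sinh=1.836557; start (x,ẋ)=(0.436140, 1.009976) → end (x,ẋ)=(0.960514, 1.570003)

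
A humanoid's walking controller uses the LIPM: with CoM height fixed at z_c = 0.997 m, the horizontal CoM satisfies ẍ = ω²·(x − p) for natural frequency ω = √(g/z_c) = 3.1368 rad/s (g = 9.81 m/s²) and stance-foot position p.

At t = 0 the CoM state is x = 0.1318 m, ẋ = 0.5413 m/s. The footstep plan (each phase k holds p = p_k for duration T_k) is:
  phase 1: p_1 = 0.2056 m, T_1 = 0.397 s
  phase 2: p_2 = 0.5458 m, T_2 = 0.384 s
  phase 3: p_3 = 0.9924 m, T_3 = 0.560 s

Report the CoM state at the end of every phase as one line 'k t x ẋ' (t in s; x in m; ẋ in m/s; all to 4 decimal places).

1 0.3970 0.3417 0.6494
2 0.7810 0.4890 0.2085
3 1.3410 -0.3222 -3.8151

phase 1: p=0.2056, T=0.397, ωT=1.245310, cosh=1.880931, sinh=1.593079; start (x,ẋ)=(0.131800, 0.541300) → end (x,ẋ)=(0.341696, 0.649357)
phase 2: p=0.5458, T=0.384, ωT=1.204531, cosh=1.817514, sinh=1.517681; start (x,ẋ)=(0.341696, 0.649357) → end (x,ẋ)=(0.489017, 0.208545)
phase 3: p=0.9924, T=0.560, ωT=1.756608, cosh=2.982692, sinh=2.810063; start (x,ẋ)=(0.489017, 0.208545) → end (x,ẋ)=(-0.322214, -3.815096)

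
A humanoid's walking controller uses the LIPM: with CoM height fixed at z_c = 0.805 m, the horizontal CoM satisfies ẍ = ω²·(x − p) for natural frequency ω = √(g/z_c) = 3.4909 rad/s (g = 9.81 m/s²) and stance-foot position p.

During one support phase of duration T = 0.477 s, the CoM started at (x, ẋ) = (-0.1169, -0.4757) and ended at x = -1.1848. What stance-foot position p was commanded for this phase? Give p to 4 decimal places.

p = 0.2978

ωT = 3.4909·0.477 = 1.665159; cosh(ωT) = 2.737838, sinh(ωT) = 2.548677
x(T) = p + (x₀−p)·cosh(ωT) + (ẋ₀/ω)·sinh(ωT) ⇒ p·(1 − cosh) = x(T) − x₀·cosh − (ẋ₀/ω)·sinh
numerator   = -1.1848 − (-0.1169)·2.737838 − (-0.4757/3.4909)·2.548677 = -0.517442
denominator = 1 − 2.737838 = -1.737838
p = -0.517442 / -1.737838 = 0.2978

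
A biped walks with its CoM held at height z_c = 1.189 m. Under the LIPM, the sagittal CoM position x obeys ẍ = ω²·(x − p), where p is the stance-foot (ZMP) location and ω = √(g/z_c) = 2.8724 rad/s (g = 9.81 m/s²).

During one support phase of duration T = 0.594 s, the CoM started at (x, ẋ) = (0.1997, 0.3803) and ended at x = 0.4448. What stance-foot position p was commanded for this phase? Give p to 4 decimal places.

p = 0.2580

ωT = 2.8724·0.594 = 1.706206; cosh(ωT) = 2.844788, sinh(ωT) = 2.663234
x(T) = p + (x₀−p)·cosh(ωT) + (ẋ₀/ω)·sinh(ωT) ⇒ p·(1 − cosh) = x(T) − x₀·cosh − (ẋ₀/ω)·sinh
numerator   = 0.4448 − (0.1997)·2.844788 − (0.3803/2.8724)·2.663234 = -0.475911
denominator = 1 − 2.844788 = -1.844788
p = -0.475911 / -1.844788 = 0.2580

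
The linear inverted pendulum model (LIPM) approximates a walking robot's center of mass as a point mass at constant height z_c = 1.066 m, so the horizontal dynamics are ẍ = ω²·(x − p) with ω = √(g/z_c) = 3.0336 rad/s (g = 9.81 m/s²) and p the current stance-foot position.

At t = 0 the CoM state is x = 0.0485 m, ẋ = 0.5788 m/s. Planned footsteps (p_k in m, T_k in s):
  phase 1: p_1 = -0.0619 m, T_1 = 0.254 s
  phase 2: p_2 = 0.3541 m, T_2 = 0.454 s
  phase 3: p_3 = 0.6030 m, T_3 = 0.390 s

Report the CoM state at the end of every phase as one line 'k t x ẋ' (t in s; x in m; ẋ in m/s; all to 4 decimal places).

1 0.2540 0.2449 1.0437
2 0.7080 0.7624 1.5855
3 1.0980 1.6607 3.5462

phase 1: p=-0.0619, T=0.254, ωT=0.770534, cosh=1.311843, sinh=0.849078; start (x,ẋ)=(0.048500, 0.578800) → end (x,ẋ)=(0.244928, 1.043659)
phase 2: p=0.3541, T=0.454, ωT=1.377254, cosh=2.108137, sinh=1.855866; start (x,ẋ)=(0.244928, 1.043659) → end (x,ẋ)=(0.762431, 1.585545)
phase 3: p=0.6030, T=0.390, ωT=1.183104, cosh=1.785409, sinh=1.479083; start (x,ẋ)=(0.762431, 1.585545) → end (x,ẋ)=(1.660708, 3.546203)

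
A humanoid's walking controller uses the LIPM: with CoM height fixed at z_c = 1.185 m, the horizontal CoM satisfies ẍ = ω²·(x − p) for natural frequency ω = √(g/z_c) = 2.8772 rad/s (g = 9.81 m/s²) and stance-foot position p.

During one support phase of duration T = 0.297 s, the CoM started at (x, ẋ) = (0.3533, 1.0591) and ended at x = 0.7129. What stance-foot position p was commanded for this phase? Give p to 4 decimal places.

p = 0.3395

ωT = 2.8772·0.297 = 0.854528; cosh(ωT) = 1.387875, sinh(ωT) = 0.962391
x(T) = p + (x₀−p)·cosh(ωT) + (ẋ₀/ω)·sinh(ωT) ⇒ p·(1 − cosh) = x(T) − x₀·cosh − (ẋ₀/ω)·sinh
numerator   = 0.7129 − (0.3533)·1.387875 − (1.0591/2.8772)·0.962391 = -0.131693
denominator = 1 − 1.387875 = -0.387875
p = -0.131693 / -0.387875 = 0.3395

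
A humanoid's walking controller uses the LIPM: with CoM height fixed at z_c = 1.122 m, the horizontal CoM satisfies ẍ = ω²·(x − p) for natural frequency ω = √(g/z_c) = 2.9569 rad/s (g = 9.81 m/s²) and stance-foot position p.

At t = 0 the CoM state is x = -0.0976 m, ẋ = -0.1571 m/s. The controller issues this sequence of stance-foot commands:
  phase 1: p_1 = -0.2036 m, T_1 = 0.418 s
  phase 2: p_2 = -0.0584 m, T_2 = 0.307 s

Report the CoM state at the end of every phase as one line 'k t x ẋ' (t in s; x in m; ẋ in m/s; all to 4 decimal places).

phase 1: p=-0.2036, T=0.418, ωT=1.235984, cosh=1.866156, sinh=1.575608; start (x,ẋ)=(-0.097600, -0.157100) → end (x,ẋ)=(-0.089499, 0.200672)
phase 2: p=-0.0584, T=0.307, ωT=0.907768, cosh=1.441104, sinh=1.037680; start (x,ẋ)=(-0.089499, 0.200672) → end (x,ẋ)=(-0.032795, 0.193766)

1 0.4180 -0.0895 0.2007
2 0.7250 -0.0328 0.1938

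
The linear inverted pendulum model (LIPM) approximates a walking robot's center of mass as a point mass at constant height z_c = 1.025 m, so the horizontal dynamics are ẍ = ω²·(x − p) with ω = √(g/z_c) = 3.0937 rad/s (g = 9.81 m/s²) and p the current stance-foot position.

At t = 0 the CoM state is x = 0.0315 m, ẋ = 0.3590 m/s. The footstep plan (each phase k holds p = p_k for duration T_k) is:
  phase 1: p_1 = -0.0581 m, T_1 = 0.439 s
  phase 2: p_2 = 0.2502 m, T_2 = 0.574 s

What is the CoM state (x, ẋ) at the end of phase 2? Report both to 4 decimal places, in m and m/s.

x = 1.6744, ẋ = 4.5713

phase 1: p=-0.0581, T=0.439, ωT=1.358134, cosh=2.073036, sinh=1.815895; start (x,ẋ)=(0.031500, 0.359000) → end (x,ẋ)=(0.338365, 1.247578)
phase 2: p=0.2502, T=0.574, ωT=1.775784, cosh=3.037129, sinh=2.867778; start (x,ẋ)=(0.338365, 1.247578) → end (x,ẋ)=(1.674439, 4.571256)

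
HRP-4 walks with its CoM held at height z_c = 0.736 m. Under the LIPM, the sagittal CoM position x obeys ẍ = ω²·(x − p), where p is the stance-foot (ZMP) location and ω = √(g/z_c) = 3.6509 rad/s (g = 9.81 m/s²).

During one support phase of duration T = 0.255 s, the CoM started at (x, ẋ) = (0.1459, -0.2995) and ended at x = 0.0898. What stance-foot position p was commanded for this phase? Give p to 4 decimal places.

ωT = 3.6509·0.255 = 0.930980; cosh(ωT) = 1.465580, sinh(ωT) = 1.071413
x(T) = p + (x₀−p)·cosh(ωT) + (ẋ₀/ω)·sinh(ωT) ⇒ p·(1 − cosh) = x(T) − x₀·cosh − (ẋ₀/ω)·sinh
numerator   = 0.0898 − (0.1459)·1.465580 − (-0.2995/3.6509)·1.071413 = -0.036135
denominator = 1 − 1.465580 = -0.465580
p = -0.036135 / -0.465580 = 0.0776

p = 0.0776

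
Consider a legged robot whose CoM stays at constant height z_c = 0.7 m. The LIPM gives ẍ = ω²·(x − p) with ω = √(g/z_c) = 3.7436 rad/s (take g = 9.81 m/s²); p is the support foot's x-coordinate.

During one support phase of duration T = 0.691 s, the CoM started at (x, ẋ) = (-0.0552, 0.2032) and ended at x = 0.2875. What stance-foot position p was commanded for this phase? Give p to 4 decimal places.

p = -0.0524

ωT = 3.7436·0.691 = 2.586828; cosh(ωT) = 6.681405, sinh(ωT) = 6.606146
x(T) = p + (x₀−p)·cosh(ωT) + (ẋ₀/ω)·sinh(ωT) ⇒ p·(1 − cosh) = x(T) − x₀·cosh − (ẋ₀/ω)·sinh
numerator   = 0.2875 − (-0.0552)·6.681405 − (0.2032/3.7436)·6.606146 = 0.297737
denominator = 1 − 6.681405 = -5.681405
p = 0.297737 / -5.681405 = -0.0524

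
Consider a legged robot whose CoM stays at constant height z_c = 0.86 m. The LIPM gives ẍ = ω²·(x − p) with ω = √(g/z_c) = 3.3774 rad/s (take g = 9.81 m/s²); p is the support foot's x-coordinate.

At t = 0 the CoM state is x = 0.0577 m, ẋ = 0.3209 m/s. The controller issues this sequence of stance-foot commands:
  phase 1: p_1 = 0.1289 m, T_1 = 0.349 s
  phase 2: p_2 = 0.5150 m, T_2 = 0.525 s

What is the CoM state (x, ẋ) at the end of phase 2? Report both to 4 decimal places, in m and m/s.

phase 1: p=0.1289, T=0.349, ωT=1.178713, cosh=1.778931, sinh=1.471256; start (x,ẋ)=(0.057700, 0.320900) → end (x,ẋ)=(0.142030, 0.217065)
phase 2: p=0.5150, T=0.525, ωT=1.773135, cosh=3.029544, sinh=2.859744; start (x,ẋ)=(0.142030, 0.217065) → end (x,ẋ)=(-0.431134, -2.944724)

x = -0.4311, ẋ = -2.9447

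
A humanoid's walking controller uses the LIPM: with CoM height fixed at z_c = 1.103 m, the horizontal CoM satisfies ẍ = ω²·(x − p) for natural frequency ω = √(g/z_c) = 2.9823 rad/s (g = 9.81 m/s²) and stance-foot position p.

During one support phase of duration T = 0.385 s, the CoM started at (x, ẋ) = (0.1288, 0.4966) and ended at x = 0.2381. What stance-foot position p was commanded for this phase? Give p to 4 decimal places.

p = 0.3013

ωT = 2.9823·0.385 = 1.148186; cosh(ωT) = 1.734840, sinh(ωT) = 1.417628
x(T) = p + (x₀−p)·cosh(ωT) + (ẋ₀/ω)·sinh(ωT) ⇒ p·(1 − cosh) = x(T) − x₀·cosh − (ẋ₀/ω)·sinh
numerator   = 0.2381 − (0.1288)·1.734840 − (0.4966/2.9823)·1.417628 = -0.221405
denominator = 1 − 1.734840 = -0.734840
p = -0.221405 / -0.734840 = 0.3013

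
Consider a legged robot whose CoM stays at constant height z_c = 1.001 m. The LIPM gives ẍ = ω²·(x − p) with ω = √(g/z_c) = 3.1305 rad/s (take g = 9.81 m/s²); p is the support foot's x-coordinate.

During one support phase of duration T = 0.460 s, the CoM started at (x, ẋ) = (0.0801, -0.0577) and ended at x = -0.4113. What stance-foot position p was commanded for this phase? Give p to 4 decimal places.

ωT = 3.1305·0.460 = 1.440030; cosh(ωT) = 2.228872, sinh(ωT) = 1.991951
x(T) = p + (x₀−p)·cosh(ωT) + (ẋ₀/ω)·sinh(ωT) ⇒ p·(1 − cosh) = x(T) − x₀·cosh − (ẋ₀/ω)·sinh
numerator   = -0.4113 − (0.0801)·2.228872 − (-0.0577/3.1305)·1.991951 = -0.553118
denominator = 1 − 2.228872 = -1.228872
p = -0.553118 / -1.228872 = 0.4501

p = 0.4501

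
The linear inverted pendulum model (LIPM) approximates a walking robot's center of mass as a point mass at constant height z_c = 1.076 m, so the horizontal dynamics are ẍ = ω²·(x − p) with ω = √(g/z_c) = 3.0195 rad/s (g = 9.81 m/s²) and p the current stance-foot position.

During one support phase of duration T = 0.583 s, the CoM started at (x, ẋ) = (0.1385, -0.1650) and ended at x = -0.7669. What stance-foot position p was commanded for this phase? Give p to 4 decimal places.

p = 0.5154

ωT = 3.0195·0.583 = 1.760368; cosh(ωT) = 2.993281, sinh(ωT) = 2.821299
x(T) = p + (x₀−p)·cosh(ωT) + (ẋ₀/ω)·sinh(ωT) ⇒ p·(1 − cosh) = x(T) − x₀·cosh − (ẋ₀/ω)·sinh
numerator   = -0.7669 − (0.1385)·2.993281 − (-0.1650/3.0195)·2.821299 = -1.027300
denominator = 1 − 2.993281 = -1.993281
p = -1.027300 / -1.993281 = 0.5154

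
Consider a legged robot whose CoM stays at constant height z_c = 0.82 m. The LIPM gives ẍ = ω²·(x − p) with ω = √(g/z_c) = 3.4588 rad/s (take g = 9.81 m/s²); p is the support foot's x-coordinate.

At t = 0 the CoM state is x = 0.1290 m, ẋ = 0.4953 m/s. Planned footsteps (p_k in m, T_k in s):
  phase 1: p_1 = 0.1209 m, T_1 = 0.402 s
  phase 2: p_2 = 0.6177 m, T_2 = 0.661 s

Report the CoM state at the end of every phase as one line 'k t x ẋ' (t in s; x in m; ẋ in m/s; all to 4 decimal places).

1 0.4020 0.4079 1.1091
2 1.0630 1.1363 1.9803

phase 1: p=0.1209, T=0.402, ωT=1.390438, cosh=2.132787, sinh=1.883821; start (x,ẋ)=(0.129000, 0.495300) → end (x,ẋ)=(0.407939, 1.109147)
phase 2: p=0.6177, T=0.661, ωT=2.286267, cosh=4.969893, sinh=4.868248; start (x,ẋ)=(0.407939, 1.109147) → end (x,ẋ)=(1.136328, 1.980317)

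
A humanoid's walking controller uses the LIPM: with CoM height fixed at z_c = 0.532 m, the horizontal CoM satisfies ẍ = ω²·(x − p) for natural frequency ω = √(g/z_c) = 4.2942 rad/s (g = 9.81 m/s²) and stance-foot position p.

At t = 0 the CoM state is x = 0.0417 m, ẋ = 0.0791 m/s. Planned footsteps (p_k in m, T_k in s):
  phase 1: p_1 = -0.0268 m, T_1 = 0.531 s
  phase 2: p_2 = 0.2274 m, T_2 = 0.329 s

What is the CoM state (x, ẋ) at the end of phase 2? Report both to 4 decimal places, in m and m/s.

phase 1: p=-0.0268, T=0.531, ωT=2.280220, cosh=4.940548, sinh=4.838286; start (x,ẋ)=(0.041700, 0.079100) → end (x,ẋ)=(0.400750, 1.813992)
phase 2: p=0.2274, T=0.329, ωT=1.412792, cosh=2.175435, sinh=1.931972; start (x,ẋ)=(0.400750, 1.813992) → end (x,ẋ)=(1.420631, 5.384378)

x = 1.4206, ẋ = 5.3844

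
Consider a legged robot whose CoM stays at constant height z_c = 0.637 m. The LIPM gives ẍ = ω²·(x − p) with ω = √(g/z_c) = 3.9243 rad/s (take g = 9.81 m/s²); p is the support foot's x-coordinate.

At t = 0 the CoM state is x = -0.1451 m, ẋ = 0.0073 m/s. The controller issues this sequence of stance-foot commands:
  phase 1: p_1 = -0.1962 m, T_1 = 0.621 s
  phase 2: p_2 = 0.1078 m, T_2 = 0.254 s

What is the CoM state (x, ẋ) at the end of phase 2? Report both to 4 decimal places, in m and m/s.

x = 0.4613, ẋ = 1.8215

phase 1: p=-0.1962, T=0.621, ωT=2.436990, cosh=5.762993, sinh=5.675569; start (x,ẋ)=(-0.145100, 0.007300) → end (x,ẋ)=(0.108847, 1.180202)
phase 2: p=0.1078, T=0.254, ωT=0.996772, cosh=1.539295, sinh=1.170227; start (x,ẋ)=(0.108847, 1.180202) → end (x,ẋ)=(0.461347, 1.821485)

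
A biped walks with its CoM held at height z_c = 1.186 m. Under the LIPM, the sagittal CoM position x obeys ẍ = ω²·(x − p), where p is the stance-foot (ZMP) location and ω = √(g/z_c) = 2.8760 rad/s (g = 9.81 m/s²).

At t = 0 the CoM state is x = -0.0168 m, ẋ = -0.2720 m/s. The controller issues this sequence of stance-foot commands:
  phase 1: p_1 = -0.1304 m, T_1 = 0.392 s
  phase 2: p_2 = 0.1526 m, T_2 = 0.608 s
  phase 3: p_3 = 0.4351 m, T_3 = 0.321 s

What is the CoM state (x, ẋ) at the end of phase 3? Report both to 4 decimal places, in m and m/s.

x = -1.6061, ẋ = -5.5049

phase 1: p=-0.1304, T=0.392, ωT=1.127392, cosh=1.705735, sinh=1.381858; start (x,ẋ)=(-0.016800, -0.272000) → end (x,ẋ)=(-0.067319, -0.012488)
phase 2: p=0.1526, T=0.608, ωT=1.748608, cosh=2.960307, sinh=2.786291; start (x,ẋ)=(-0.067319, -0.012488) → end (x,ẋ)=(-0.510526, -1.799260)
phase 3: p=0.4351, T=0.321, ωT=0.923196, cosh=1.457285, sinh=1.060038; start (x,ẋ)=(-0.510526, -1.799260) → end (x,ẋ)=(-1.606119, -5.504935)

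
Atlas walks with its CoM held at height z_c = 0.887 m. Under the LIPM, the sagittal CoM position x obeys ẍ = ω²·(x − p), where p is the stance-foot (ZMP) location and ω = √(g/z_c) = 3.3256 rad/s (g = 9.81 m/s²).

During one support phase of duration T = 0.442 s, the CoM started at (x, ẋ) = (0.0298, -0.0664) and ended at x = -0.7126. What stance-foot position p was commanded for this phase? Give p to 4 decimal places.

ωT = 3.3256·0.442 = 1.469915; cosh(ωT) = 2.289406, sinh(ωT) = 2.059461
x(T) = p + (x₀−p)·cosh(ωT) + (ẋ₀/ω)·sinh(ωT) ⇒ p·(1 − cosh) = x(T) − x₀·cosh − (ẋ₀/ω)·sinh
numerator   = -0.7126 − (0.0298)·2.289406 − (-0.0664/3.3256)·2.059461 = -0.739704
denominator = 1 − 2.289406 = -1.289406
p = -0.739704 / -1.289406 = 0.5737

p = 0.5737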